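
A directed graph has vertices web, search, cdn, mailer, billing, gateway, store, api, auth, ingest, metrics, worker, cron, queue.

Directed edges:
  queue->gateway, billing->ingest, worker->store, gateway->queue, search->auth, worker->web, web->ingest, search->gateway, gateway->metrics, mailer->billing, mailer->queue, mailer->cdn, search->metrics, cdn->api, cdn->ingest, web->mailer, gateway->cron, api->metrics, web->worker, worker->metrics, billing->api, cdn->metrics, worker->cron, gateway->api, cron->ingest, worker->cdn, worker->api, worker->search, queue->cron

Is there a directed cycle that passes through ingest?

ingest lies on a cycle iff there is a path from ingest back to itself.
Exploring from ingest, it never reaches itself; equivalently, its strongly connected component is a singleton.

No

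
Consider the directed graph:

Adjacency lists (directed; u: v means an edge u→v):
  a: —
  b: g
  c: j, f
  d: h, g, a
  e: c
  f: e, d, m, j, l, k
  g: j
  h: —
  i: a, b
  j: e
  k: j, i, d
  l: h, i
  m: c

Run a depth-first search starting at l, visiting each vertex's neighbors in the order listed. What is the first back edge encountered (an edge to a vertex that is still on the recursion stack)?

c->j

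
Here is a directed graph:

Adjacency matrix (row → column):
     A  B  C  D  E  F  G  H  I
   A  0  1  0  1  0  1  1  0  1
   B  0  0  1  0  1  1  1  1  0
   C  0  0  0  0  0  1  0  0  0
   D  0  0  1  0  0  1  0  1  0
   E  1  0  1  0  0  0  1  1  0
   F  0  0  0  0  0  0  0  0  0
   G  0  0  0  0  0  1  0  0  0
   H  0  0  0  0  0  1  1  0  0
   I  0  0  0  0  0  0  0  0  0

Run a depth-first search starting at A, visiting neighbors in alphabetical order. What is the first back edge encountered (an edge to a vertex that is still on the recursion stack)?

DFS from A (visiting neighbors in alphabetical order); mark gray on enter, black on exit:
A gray
  B gray
    C gray
      F gray
      F black
    C black
    E gray
      E→A: A is gray → back edge
First back edge: E → A.

E->A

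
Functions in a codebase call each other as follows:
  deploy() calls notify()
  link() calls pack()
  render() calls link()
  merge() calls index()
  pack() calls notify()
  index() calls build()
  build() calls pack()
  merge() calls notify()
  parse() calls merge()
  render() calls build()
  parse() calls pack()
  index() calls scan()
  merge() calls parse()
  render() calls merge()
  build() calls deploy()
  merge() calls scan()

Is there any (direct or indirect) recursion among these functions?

Yes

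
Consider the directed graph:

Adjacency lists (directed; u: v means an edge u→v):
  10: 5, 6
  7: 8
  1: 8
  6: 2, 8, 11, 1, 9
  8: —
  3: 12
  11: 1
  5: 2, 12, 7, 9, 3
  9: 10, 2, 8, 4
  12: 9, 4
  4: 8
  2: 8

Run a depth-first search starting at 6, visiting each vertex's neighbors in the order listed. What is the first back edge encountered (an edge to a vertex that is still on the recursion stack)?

12->9

DFS from 6 (visiting each vertex's neighbors in the order listed); mark gray on enter, black on exit:
6 gray
  2 gray
    8 gray
    8 black
  2 black
  6→8: 8 black — skip
  11 gray
    1 gray
      1→8: 8 black — skip
    1 black
  11 black
  6→1: 1 black — skip
  9 gray
    10 gray
      5 gray
        5→2: 2 black — skip
        12 gray
          12→9: 9 is gray → back edge
First back edge: 12 → 9.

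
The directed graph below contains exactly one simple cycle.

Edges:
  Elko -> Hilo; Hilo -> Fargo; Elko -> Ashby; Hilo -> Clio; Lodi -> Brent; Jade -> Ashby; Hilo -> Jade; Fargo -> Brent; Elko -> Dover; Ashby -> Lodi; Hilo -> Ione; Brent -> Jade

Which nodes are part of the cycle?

DFS with gray/black marking from Ashby:
Ashby gray
  Lodi gray
    Brent gray
      Jade gray
        Jade→Ashby: Ashby is gray → back edge
Back edge closes the cycle Ashby → Lodi → Brent → Jade → Ashby; its vertices are {Jade, Lodi, Ashby, Brent}.

Jade, Lodi, Ashby, Brent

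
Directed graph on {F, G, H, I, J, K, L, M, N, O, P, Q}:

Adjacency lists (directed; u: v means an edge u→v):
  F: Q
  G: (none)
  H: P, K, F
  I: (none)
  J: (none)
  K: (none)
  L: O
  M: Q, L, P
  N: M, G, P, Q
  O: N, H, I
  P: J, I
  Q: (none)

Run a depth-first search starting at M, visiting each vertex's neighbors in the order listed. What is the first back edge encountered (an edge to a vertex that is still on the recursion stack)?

N->M

DFS from M (visiting each vertex's neighbors in the order listed); mark gray on enter, black on exit:
M gray
  Q gray
  Q black
  L gray
    O gray
      N gray
        N→M: M is gray → back edge
First back edge: N → M.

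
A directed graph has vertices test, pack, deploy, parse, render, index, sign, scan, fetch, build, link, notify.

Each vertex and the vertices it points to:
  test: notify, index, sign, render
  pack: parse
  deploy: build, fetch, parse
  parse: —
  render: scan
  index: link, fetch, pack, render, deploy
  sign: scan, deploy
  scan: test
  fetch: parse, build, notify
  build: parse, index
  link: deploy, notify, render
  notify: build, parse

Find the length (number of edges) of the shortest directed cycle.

For each vertex v, BFS finds the shortest path from v back to v.
The shortest such closed walk is scan → test → render → scan, length 3.

3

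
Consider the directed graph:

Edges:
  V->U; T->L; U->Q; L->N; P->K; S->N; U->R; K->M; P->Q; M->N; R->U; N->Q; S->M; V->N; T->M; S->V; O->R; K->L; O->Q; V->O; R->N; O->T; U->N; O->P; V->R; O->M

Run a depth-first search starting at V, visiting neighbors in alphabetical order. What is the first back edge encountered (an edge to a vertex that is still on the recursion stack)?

U→R

DFS from V (visiting neighbors in alphabetical order); mark gray on enter, black on exit:
V gray
  N gray
    Q gray
    Q black
  N black
  O gray
    M gray
      M→N: N black — skip
    M black
    P gray
      K gray
        L gray
          L→N: N black — skip
        L black
        K→M: M black — skip
      K black
      P→Q: Q black — skip
    P black
    O→Q: Q black — skip
    R gray
      R→N: N black — skip
      U gray
        U→N: N black — skip
        U→Q: Q black — skip
        U→R: R is gray → back edge
First back edge: U → R.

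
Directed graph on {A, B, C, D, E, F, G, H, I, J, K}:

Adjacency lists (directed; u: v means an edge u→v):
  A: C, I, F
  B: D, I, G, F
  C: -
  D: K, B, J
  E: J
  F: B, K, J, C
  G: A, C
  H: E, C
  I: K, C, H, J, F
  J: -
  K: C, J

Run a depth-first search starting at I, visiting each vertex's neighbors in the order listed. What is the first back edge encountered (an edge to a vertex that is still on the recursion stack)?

D->B

DFS from I (visiting each vertex's neighbors in the order listed); mark gray on enter, black on exit:
I gray
  K gray
    C gray
    C black
    J gray
    J black
  K black
  I→C: C black — skip
  H gray
    E gray
      E→J: J black — skip
    E black
    H→C: C black — skip
  H black
  I→J: J black — skip
  F gray
    B gray
      D gray
        D→K: K black — skip
        D→B: B is gray → back edge
First back edge: D → B.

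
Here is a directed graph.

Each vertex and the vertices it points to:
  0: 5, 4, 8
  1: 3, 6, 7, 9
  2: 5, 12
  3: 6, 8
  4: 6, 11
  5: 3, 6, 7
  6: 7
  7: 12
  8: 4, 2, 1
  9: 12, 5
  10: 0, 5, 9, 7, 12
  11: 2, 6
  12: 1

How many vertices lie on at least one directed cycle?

A vertex is on a directed cycle iff it belongs to a strongly connected component of size ≥ 2 (or has a self-loop).
The vertices on cycles are {1, 2, 3, 4, 5, 6, 7, 8, 9, 11, 12} — 11 in total.

11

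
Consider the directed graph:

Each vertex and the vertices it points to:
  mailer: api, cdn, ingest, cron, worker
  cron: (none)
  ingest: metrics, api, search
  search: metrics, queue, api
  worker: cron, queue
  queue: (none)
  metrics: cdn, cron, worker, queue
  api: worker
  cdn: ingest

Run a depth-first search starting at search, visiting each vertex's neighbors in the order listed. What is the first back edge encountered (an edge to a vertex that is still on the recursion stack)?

DFS from search (visiting each vertex's neighbors in the order listed); mark gray on enter, black on exit:
search gray
  metrics gray
    cdn gray
      ingest gray
        ingest→metrics: metrics is gray → back edge
First back edge: ingest → metrics.

ingest->metrics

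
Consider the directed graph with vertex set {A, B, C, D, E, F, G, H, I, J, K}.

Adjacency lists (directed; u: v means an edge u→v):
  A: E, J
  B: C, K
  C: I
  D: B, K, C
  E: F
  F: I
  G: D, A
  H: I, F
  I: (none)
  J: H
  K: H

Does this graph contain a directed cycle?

No

DFS with white/gray/black marking, starting from J:
J gray
  H gray
    I gray
    I black
    F gray
      F→I: I black — skip
    F black
  H black
J black
A gray
  E gray
    E→F: F black — skip
  E black
  A→J: J black — skip
A black
B gray
  C gray
    C→I: I black — skip
  C black
  K gray
    K→H: H black — skip
  K black
B black
D gray
  D→B: B black — skip
  D→K: K black — skip
  D→C: C black — skip
D black
G gray
  G→D: D black — skip
  G→A: A black — skip
G black
Every edge goes to a white or black vertex — no back edge, so the graph is acyclic.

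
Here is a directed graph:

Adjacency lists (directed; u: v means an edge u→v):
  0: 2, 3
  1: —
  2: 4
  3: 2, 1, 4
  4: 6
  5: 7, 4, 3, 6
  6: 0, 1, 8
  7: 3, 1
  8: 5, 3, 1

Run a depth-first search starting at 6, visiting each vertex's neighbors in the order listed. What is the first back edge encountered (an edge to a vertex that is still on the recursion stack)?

4→6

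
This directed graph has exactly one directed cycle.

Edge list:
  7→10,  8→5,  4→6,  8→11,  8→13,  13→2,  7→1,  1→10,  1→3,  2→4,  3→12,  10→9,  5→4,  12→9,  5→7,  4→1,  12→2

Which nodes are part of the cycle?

1, 2, 3, 4, 12

DFS with gray/black marking from 4:
4 gray
  1 gray
    10 gray
      9 gray
      9 black
    10 black
    3 gray
      12 gray
        12→9: 9 black — skip
        2 gray
          2→4: 4 is gray → back edge
Back edge closes the cycle 4 → 1 → 3 → 12 → 2 → 4; its vertices are {1, 2, 3, 4, 12}.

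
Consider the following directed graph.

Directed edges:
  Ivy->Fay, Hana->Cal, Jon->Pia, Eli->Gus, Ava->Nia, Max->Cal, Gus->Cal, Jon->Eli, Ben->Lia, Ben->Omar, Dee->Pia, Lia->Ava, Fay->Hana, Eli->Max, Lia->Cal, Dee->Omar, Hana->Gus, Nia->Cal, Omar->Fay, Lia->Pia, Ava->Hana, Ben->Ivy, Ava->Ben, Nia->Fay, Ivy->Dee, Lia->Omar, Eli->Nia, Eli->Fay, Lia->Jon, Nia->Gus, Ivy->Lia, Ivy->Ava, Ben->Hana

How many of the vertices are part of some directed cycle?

4

A vertex is on a directed cycle iff it belongs to a strongly connected component of size ≥ 2 (or has a self-loop).
The vertices on cycles are {Ava, Ben, Ivy, Lia} — 4 in total.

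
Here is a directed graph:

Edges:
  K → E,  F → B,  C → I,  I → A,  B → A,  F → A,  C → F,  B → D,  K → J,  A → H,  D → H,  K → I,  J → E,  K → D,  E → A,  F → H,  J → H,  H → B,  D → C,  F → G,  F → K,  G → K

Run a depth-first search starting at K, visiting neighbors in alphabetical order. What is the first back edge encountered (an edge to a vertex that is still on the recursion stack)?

DFS from K (visiting neighbors in alphabetical order); mark gray on enter, black on exit:
K gray
  D gray
    C gray
      F gray
        A gray
          H gray
            B gray
              B→A: A is gray → back edge
First back edge: B → A.

B→A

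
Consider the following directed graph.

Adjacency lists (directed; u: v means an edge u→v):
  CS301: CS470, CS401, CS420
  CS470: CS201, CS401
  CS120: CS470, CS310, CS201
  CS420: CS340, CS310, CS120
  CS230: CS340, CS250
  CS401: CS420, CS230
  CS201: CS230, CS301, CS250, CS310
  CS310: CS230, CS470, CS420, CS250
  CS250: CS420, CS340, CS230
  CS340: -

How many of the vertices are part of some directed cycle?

A vertex is on a directed cycle iff it belongs to a strongly connected component of size ≥ 2 (or has a self-loop).
The vertices on cycles are {CS120, CS201, CS230, CS250, CS301, CS310, CS401, CS420, CS470} — 9 in total.

9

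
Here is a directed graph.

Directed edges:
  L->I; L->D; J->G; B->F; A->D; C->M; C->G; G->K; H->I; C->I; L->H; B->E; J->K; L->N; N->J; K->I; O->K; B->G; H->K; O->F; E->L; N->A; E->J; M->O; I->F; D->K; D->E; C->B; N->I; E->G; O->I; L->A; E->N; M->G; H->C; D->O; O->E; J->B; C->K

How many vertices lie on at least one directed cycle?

11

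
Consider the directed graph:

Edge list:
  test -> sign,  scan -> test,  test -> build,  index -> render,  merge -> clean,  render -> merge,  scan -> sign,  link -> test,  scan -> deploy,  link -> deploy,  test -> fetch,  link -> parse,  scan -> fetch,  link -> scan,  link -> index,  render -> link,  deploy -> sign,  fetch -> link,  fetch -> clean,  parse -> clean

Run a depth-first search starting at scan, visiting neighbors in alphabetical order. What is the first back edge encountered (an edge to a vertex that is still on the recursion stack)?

render->link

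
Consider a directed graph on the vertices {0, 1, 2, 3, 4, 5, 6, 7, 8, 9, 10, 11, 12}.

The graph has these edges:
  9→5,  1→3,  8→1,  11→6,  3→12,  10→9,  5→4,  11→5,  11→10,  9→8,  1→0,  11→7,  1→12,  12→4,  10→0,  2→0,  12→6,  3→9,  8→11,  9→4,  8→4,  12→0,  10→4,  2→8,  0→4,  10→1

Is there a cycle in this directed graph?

DFS with white/gray/black marking, starting from 4:
4 gray
4 black
0 gray
  0→4: 4 black — skip
0 black
1 gray
  1→0: 0 black — skip
  12 gray
    6 gray
    6 black
    12→0: 0 black — skip
    12→4: 4 black — skip
  12 black
  3 gray
    9 gray
      9→4: 4 black — skip
      8 gray
        8→4: 4 black — skip
        8→1: 1 is gray → back edge
Back edge found, so a cycle exists: 1 → 3 → 9 → 8 → 1.

Yes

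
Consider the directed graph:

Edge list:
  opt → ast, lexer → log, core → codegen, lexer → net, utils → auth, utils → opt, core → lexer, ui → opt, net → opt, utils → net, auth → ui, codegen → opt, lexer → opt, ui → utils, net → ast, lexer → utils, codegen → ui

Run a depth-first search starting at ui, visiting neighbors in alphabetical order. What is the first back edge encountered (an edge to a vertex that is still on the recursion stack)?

auth→ui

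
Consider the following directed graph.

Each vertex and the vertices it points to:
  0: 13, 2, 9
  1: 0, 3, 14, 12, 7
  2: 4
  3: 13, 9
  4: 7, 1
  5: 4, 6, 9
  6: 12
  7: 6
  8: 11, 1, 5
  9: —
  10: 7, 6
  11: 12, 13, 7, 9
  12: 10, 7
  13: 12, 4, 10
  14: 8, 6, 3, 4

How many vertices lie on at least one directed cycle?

A vertex is on a directed cycle iff it belongs to a strongly connected component of size ≥ 2 (or has a self-loop).
The vertices on cycles are {0, 1, 2, 3, 4, 5, 6, 7, 8, 10, 11, 12, 13, 14} — 14 in total.

14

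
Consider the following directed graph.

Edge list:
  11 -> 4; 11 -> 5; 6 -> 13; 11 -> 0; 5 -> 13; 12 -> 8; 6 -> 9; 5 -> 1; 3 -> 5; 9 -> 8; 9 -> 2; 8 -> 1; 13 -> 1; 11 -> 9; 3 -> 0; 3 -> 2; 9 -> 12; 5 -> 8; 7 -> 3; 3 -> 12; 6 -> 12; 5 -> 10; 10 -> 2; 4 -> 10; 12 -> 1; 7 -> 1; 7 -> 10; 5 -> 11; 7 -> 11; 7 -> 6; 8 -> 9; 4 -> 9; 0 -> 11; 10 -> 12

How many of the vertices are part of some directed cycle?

6

A vertex is on a directed cycle iff it belongs to a strongly connected component of size ≥ 2 (or has a self-loop).
The vertices on cycles are {0, 5, 8, 9, 11, 12} — 6 in total.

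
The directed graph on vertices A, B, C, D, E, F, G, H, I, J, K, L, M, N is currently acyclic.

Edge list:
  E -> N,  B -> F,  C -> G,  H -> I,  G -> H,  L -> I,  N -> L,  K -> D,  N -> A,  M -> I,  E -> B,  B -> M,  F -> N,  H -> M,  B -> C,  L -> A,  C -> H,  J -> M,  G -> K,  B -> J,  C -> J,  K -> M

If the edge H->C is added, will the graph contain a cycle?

Yes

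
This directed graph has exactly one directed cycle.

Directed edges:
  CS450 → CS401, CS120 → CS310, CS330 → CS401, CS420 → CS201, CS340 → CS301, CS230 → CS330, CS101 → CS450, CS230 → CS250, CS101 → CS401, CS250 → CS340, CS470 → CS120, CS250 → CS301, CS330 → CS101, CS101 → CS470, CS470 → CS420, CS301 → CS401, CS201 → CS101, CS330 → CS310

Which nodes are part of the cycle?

DFS with gray/black marking from CS101:
CS101 gray
  CS401 gray
  CS401 black
  CS450 gray
    CS450→CS401: CS401 black — skip
  CS450 black
  CS470 gray
    CS120 gray
      CS310 gray
      CS310 black
    CS120 black
    CS420 gray
      CS201 gray
        CS201→CS101: CS101 is gray → back edge
Back edge closes the cycle CS101 → CS470 → CS420 → CS201 → CS101; its vertices are {CS101, CS201, CS420, CS470}.

CS101, CS201, CS420, CS470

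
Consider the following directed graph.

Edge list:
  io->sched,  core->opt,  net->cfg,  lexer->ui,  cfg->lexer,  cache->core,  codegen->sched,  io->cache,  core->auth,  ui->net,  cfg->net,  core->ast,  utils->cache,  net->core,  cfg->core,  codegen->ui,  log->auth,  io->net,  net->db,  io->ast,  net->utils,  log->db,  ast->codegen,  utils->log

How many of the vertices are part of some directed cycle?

9

A vertex is on a directed cycle iff it belongs to a strongly connected component of size ≥ 2 (or has a self-loop).
The vertices on cycles are {ui, ast, cfg, net, core, cache, lexer, utils, codegen} — 9 in total.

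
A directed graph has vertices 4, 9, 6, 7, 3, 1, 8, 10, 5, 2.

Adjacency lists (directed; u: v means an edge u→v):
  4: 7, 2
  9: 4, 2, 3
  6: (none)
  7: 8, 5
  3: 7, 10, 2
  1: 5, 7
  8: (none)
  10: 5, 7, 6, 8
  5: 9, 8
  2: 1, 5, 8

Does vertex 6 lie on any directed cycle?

No

6 lies on a cycle iff there is a path from 6 back to itself.
Exploring from 6, it never reaches itself; equivalently, its strongly connected component is a singleton.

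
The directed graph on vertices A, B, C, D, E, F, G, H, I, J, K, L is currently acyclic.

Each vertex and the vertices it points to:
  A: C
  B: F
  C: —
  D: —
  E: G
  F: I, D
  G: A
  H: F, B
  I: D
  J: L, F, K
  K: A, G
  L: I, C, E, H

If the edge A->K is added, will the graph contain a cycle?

Adding A→K creates a cycle iff K can already reach A.
Path from K: K → A.
So K → … → A → K is a cycle.

Yes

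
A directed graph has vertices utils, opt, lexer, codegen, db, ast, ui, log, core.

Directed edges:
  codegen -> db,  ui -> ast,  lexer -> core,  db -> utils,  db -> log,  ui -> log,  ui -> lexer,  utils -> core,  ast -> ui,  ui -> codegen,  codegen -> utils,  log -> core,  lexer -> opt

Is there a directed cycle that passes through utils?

No

utils lies on a cycle iff there is a path from utils back to itself.
Exploring from utils, it never reaches itself; equivalently, its strongly connected component is a singleton.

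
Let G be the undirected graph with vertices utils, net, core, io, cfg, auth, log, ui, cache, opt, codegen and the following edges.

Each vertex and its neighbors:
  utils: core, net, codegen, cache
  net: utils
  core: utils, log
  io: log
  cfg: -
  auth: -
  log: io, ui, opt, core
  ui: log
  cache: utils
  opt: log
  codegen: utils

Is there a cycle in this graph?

No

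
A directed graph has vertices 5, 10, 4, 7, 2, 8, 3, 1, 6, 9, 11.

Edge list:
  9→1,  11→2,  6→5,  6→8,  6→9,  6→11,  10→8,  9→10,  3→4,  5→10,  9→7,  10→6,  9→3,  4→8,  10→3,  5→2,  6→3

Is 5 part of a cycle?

Yes

5 is on a cycle iff 5 can reach itself via ≥1 edge.
5 → 10 → 6 → 5 — yes.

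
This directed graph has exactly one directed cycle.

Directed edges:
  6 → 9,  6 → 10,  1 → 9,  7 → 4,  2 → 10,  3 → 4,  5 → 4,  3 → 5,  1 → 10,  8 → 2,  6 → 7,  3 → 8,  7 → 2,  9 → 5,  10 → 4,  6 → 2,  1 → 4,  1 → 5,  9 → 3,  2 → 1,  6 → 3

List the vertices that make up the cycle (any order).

1, 2, 3, 8, 9

DFS with gray/black marking from 9:
9 gray
  5 gray
    4 gray
    4 black
  5 black
  3 gray
    3→4: 4 black — skip
    8 gray
      2 gray
        1 gray
          10 gray
            10→4: 4 black — skip
          10 black
          1→9: 9 is gray → back edge
Back edge closes the cycle 9 → 3 → 8 → 2 → 1 → 9; its vertices are {1, 2, 3, 8, 9}.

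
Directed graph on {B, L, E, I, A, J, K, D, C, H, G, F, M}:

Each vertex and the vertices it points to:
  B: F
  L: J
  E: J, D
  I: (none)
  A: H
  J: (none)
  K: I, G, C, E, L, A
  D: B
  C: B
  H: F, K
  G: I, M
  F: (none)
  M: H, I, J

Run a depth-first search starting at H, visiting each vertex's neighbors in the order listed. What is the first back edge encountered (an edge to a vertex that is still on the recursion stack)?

DFS from H (visiting each vertex's neighbors in the order listed); mark gray on enter, black on exit:
H gray
  F gray
  F black
  K gray
    I gray
    I black
    G gray
      G→I: I black — skip
      M gray
        M→H: H is gray → back edge
First back edge: M → H.

M→H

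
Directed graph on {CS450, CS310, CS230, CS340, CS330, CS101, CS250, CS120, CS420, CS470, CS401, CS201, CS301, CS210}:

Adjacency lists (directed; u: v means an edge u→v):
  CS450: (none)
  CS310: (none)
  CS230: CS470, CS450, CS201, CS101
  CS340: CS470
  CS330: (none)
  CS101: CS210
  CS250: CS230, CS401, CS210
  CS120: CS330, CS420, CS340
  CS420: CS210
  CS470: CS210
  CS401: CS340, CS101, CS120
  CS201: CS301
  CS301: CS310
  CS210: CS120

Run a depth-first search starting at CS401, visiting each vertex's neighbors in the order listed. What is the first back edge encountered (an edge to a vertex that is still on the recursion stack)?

CS420→CS210

DFS from CS401 (visiting each vertex's neighbors in the order listed); mark gray on enter, black on exit:
CS401 gray
  CS340 gray
    CS470 gray
      CS210 gray
        CS120 gray
          CS330 gray
          CS330 black
          CS420 gray
            CS420→CS210: CS210 is gray → back edge
First back edge: CS420 → CS210.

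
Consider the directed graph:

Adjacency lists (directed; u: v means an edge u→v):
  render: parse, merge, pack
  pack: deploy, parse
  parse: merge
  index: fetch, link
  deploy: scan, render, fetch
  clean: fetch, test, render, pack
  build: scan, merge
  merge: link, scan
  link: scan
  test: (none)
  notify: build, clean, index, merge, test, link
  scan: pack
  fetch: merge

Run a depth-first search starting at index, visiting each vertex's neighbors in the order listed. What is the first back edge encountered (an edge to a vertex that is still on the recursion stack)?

DFS from index (visiting each vertex's neighbors in the order listed); mark gray on enter, black on exit:
index gray
  fetch gray
    merge gray
      link gray
        scan gray
          pack gray
            deploy gray
              deploy→scan: scan is gray → back edge
First back edge: deploy → scan.

deploy→scan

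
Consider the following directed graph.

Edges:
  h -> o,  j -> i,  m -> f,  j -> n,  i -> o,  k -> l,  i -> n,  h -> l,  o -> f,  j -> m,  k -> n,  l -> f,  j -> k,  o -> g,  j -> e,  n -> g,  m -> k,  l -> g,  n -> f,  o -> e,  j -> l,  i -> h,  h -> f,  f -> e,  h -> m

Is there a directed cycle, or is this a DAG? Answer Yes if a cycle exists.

No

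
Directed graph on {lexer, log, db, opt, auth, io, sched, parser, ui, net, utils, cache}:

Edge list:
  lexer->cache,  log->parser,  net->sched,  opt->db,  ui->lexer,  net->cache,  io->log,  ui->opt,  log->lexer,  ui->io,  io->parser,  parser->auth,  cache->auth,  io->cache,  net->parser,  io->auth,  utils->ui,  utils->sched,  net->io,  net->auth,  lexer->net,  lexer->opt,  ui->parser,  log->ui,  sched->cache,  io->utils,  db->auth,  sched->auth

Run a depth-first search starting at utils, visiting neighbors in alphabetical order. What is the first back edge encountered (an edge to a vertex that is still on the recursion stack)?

DFS from utils (visiting neighbors in alphabetical order); mark gray on enter, black on exit:
utils gray
  sched gray
    auth gray
    auth black
    cache gray
      cache→auth: auth black — skip
    cache black
  sched black
  ui gray
    io gray
      io→auth: auth black — skip
      io→cache: cache black — skip
      log gray
        lexer gray
          lexer→cache: cache black — skip
          net gray
            net→auth: auth black — skip
            net→cache: cache black — skip
            net→io: io is gray → back edge
First back edge: net → io.

net->io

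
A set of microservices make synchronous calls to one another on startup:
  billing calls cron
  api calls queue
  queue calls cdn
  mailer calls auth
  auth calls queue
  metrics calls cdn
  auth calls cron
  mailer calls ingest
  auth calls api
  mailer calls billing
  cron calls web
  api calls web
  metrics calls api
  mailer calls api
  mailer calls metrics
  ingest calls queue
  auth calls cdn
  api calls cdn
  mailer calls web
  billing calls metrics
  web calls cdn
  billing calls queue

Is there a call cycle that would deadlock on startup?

No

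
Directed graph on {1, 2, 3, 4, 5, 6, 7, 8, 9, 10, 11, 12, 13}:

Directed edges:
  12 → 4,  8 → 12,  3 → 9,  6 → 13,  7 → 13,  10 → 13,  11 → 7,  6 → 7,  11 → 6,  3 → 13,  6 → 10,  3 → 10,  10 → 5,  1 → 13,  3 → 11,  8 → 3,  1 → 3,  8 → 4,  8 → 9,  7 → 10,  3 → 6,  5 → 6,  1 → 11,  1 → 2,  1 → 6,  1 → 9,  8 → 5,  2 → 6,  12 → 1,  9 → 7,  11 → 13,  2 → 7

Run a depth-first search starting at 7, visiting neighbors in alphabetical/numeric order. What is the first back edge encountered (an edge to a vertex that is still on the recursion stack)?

6->7

DFS from 7 (visiting neighbors in alphabetical/numeric order); mark gray on enter, black on exit:
7 gray
  10 gray
    5 gray
      6 gray
        6→7: 7 is gray → back edge
First back edge: 6 → 7.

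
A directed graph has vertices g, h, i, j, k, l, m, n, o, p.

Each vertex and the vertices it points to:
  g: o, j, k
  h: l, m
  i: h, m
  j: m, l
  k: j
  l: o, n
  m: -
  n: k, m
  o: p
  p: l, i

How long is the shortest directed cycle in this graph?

3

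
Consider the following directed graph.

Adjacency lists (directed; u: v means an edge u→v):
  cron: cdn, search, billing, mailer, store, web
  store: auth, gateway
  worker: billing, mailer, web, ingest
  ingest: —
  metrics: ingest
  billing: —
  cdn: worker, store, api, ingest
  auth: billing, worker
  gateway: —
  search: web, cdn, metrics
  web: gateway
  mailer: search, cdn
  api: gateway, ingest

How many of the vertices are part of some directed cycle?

A vertex is on a directed cycle iff it belongs to a strongly connected component of size ≥ 2 (or has a self-loop).
The vertices on cycles are {cdn, auth, store, mailer, search, worker} — 6 in total.

6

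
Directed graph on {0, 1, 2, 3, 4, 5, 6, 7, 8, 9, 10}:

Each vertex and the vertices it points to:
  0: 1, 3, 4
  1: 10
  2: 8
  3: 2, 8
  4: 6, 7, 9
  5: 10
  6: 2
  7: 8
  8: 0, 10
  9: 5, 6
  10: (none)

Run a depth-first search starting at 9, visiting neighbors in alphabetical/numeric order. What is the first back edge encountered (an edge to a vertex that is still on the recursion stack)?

3→2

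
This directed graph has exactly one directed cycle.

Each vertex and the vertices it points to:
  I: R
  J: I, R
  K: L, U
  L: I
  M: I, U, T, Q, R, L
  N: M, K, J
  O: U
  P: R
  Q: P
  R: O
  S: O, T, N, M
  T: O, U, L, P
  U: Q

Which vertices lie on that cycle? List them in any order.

O, P, Q, R, U

DFS with gray/black marking from U:
U gray
  Q gray
    P gray
      R gray
        O gray
          O→U: U is gray → back edge
Back edge closes the cycle U → Q → P → R → O → U; its vertices are {O, P, Q, R, U}.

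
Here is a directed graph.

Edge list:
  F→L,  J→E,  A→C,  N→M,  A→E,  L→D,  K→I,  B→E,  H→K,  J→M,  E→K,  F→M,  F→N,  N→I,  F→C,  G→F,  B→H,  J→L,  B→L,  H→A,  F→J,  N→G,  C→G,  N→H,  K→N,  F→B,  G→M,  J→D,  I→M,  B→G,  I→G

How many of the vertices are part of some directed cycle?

11

A vertex is on a directed cycle iff it belongs to a strongly connected component of size ≥ 2 (or has a self-loop).
The vertices on cycles are {A, B, C, E, F, G, H, I, J, K, N} — 11 in total.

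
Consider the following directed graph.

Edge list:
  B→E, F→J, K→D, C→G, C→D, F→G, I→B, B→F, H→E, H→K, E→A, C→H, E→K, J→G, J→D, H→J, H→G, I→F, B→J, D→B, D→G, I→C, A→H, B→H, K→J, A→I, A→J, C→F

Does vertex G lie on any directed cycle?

No

G lies on a cycle iff there is a path from G back to itself.
Exploring from G, it never reaches itself; equivalently, its strongly connected component is a singleton.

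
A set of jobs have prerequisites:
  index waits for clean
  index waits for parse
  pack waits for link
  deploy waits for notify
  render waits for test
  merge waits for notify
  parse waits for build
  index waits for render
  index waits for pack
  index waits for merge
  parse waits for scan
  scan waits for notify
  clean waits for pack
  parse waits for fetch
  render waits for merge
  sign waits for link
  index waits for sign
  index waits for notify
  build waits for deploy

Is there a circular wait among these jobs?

No

DFS with white/gray/black marking, starting from test:
test gray
test black
link gray
link black
merge gray
  notify gray
  notify black
merge black
clean gray
  pack gray
    pack→link: link black — skip
  pack black
clean black
sign gray
  sign→link: link black — skip
sign black
index gray
  index→pack: pack black — skip
  index→sign: sign black — skip
  parse gray
    scan gray
      scan→notify: notify black — skip
    scan black
    build gray
      deploy gray
        deploy→notify: notify black — skip
      deploy black
    build black
    fetch gray
    fetch black
  parse black
  index→clean: clean black — skip
  index→merge: merge black — skip
  index→notify: notify black — skip
  render gray
    render→test: test black — skip
    render→merge: merge black — skip
  render black
index black
Every edge goes to a white or black vertex — no back edge, so the graph is acyclic.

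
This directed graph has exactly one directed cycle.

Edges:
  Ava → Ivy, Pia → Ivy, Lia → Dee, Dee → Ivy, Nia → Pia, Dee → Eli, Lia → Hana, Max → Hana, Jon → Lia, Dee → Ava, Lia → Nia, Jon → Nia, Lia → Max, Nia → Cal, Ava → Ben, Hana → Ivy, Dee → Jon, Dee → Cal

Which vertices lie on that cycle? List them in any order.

Dee, Jon, Lia

DFS with gray/black marking from Jon:
Jon gray
  Nia gray
    Cal gray
    Cal black
    Pia gray
      Ivy gray
      Ivy black
    Pia black
  Nia black
  Lia gray
    Hana gray
      Hana→Ivy: Ivy black — skip
    Hana black
    Dee gray
      Eli gray
      Eli black
      Ava gray
        Ben gray
        Ben black
        Ava→Ivy: Ivy black — skip
      Ava black
      Dee→Jon: Jon is gray → back edge
Back edge closes the cycle Jon → Lia → Dee → Jon; its vertices are {Dee, Jon, Lia}.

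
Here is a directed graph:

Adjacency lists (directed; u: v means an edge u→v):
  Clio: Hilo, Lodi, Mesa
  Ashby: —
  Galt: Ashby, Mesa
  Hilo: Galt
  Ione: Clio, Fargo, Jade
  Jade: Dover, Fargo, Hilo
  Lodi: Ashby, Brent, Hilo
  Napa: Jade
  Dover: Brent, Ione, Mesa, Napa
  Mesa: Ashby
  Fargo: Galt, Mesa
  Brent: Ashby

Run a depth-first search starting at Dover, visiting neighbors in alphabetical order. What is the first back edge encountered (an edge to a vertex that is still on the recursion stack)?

Jade→Dover

DFS from Dover (visiting neighbors in alphabetical order); mark gray on enter, black on exit:
Dover gray
  Brent gray
    Ashby gray
    Ashby black
  Brent black
  Ione gray
    Clio gray
      Hilo gray
        Galt gray
          Galt→Ashby: Ashby black — skip
          Mesa gray
            Mesa→Ashby: Ashby black — skip
          Mesa black
        Galt black
      Hilo black
      Lodi gray
        Lodi→Ashby: Ashby black — skip
        Lodi→Brent: Brent black — skip
        Lodi→Hilo: Hilo black — skip
      Lodi black
      Clio→Mesa: Mesa black — skip
    Clio black
    Fargo gray
      Fargo→Galt: Galt black — skip
      Fargo→Mesa: Mesa black — skip
    Fargo black
    Jade gray
      Jade→Dover: Dover is gray → back edge
First back edge: Jade → Dover.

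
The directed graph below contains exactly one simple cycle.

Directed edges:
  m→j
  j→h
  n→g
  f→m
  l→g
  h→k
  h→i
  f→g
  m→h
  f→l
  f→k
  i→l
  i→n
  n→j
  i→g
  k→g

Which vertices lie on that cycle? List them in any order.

h, i, j, n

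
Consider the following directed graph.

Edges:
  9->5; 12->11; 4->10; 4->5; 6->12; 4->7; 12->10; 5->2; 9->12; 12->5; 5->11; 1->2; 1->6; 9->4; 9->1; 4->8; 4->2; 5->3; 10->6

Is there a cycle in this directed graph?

Yes

DFS with white/gray/black marking, starting from 12:
12 gray
  11 gray
  11 black
  5 gray
    5→11: 11 black — skip
    2 gray
    2 black
    3 gray
    3 black
  5 black
  10 gray
    6 gray
      6→12: 12 is gray → back edge
Back edge found, so a cycle exists: 12 → 10 → 6 → 12.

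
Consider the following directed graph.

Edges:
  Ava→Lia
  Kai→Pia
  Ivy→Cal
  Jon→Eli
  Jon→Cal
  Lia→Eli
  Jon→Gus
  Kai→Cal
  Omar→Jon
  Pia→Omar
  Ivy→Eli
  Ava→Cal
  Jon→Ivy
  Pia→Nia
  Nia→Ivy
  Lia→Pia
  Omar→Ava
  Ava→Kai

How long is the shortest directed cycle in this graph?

4

For each vertex v, BFS finds the shortest path from v back to v.
The shortest such closed walk is Kai → Pia → Omar → Ava → Kai, length 4.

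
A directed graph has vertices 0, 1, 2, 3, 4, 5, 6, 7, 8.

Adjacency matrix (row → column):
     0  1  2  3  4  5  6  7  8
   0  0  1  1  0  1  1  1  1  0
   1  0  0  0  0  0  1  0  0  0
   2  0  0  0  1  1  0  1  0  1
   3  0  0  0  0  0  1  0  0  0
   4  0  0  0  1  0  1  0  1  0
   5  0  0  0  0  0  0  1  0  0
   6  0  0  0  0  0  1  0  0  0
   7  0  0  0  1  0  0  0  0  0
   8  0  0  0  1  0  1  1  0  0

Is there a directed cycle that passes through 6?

Yes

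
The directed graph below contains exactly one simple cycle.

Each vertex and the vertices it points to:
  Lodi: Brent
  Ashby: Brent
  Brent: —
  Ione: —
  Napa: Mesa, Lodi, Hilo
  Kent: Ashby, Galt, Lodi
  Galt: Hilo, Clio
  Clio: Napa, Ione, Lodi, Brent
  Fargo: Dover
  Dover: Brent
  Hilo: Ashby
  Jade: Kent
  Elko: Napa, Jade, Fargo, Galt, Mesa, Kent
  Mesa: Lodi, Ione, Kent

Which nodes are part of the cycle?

DFS with gray/black marking from Kent:
Kent gray
  Ashby gray
    Brent gray
    Brent black
  Ashby black
  Galt gray
    Hilo gray
      Hilo→Ashby: Ashby black — skip
    Hilo black
    Clio gray
      Napa gray
        Mesa gray
          Lodi gray
            Lodi→Brent: Brent black — skip
          Lodi black
          Ione gray
          Ione black
          Mesa→Kent: Kent is gray → back edge
Back edge closes the cycle Kent → Galt → Clio → Napa → Mesa → Kent; its vertices are {Clio, Galt, Kent, Mesa, Napa}.

Clio, Galt, Kent, Mesa, Napa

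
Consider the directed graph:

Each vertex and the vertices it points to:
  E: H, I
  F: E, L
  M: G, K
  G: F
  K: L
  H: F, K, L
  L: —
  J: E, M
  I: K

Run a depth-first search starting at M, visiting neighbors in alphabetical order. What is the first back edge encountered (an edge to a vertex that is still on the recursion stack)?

DFS from M (visiting neighbors in alphabetical order); mark gray on enter, black on exit:
M gray
  G gray
    F gray
      E gray
        H gray
          H→F: F is gray → back edge
First back edge: H → F.

H->F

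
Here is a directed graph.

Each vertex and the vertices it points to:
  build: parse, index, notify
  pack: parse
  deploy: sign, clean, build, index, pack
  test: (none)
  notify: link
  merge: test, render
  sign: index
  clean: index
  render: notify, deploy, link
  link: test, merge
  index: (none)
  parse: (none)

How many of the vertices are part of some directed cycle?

6

A vertex is on a directed cycle iff it belongs to a strongly connected component of size ≥ 2 (or has a self-loop).
The vertices on cycles are {link, build, merge, deploy, notify, render} — 6 in total.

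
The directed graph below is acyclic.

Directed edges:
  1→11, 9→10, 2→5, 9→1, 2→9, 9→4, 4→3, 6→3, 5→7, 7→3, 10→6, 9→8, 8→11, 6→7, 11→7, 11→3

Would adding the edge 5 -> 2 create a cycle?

Yes

Adding 5→2 creates a cycle iff 2 can already reach 5.
Path from 2: 2 → 5.
So 2 → … → 5 → 2 is a cycle.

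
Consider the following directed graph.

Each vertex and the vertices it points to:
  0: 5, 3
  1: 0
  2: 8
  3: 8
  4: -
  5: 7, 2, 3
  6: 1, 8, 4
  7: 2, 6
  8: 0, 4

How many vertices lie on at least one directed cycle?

A vertex is on a directed cycle iff it belongs to a strongly connected component of size ≥ 2 (or has a self-loop).
The vertices on cycles are {0, 1, 2, 3, 5, 6, 7, 8} — 8 in total.

8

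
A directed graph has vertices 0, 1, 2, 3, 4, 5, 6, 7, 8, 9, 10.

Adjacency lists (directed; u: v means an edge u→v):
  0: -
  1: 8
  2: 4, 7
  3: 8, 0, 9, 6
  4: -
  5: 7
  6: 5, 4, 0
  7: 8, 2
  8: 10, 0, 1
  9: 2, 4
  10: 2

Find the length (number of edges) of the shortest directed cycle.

2

For each vertex v, BFS finds the shortest path from v back to v.
The shortest such closed walk is 8 → 1 → 8, length 2.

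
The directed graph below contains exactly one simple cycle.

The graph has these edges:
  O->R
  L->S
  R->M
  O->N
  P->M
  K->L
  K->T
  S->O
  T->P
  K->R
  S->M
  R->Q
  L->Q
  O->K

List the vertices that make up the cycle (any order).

DFS with gray/black marking from O:
O gray
  N gray
  N black
  K gray
    R gray
      Q gray
      Q black
      M gray
      M black
    R black
    T gray
      P gray
        P→M: M black — skip
      P black
    T black
    L gray
      S gray
        S→O: O is gray → back edge
Back edge closes the cycle O → K → L → S → O; its vertices are {K, L, O, S}.

K, L, O, S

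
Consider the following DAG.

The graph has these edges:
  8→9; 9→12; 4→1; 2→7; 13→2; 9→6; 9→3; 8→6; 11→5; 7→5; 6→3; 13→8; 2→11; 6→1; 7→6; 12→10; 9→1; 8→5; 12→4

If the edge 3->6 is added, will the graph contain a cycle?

Yes

Adding 3→6 creates a cycle iff 6 can already reach 3.
Path from 6: 6 → 3.
So 6 → … → 3 → 6 is a cycle.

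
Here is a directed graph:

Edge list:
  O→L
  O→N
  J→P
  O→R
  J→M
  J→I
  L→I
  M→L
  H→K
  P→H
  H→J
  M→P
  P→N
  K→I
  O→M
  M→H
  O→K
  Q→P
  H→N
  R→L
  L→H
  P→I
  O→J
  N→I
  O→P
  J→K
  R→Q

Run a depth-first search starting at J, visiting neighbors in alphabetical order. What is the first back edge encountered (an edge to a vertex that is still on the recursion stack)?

H->J

DFS from J (visiting neighbors in alphabetical order); mark gray on enter, black on exit:
J gray
  I gray
  I black
  K gray
    K→I: I black — skip
  K black
  M gray
    H gray
      H→J: J is gray → back edge
First back edge: H → J.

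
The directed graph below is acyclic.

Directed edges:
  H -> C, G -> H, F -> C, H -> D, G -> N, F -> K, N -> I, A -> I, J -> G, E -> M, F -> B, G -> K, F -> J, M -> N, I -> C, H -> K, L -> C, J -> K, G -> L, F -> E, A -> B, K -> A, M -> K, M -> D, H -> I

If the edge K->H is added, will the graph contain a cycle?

Adding K→H creates a cycle iff H can already reach K.
Path from H: H → K.
So H → … → K → H is a cycle.

Yes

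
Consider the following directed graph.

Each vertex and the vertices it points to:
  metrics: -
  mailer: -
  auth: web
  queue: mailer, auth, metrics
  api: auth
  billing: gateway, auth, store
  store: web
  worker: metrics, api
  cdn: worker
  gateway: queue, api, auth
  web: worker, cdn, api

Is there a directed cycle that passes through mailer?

No

mailer lies on a cycle iff there is a path from mailer back to itself.
Exploring from mailer, it never reaches itself; equivalently, its strongly connected component is a singleton.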